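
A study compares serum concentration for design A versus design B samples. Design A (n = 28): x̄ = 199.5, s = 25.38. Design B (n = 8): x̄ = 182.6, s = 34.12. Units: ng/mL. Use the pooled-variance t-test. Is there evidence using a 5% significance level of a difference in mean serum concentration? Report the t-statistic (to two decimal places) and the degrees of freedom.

t = 1.54, df = 34

Let group 1 = design A, group 2 = design B. H0: μ_1 = μ_2; H1: μ_1 ≠ μ_2 (two-sample pooled-variance t-test, two-sided).
s_p² = [(28−1)·25.38² + (8−1)·34.12²]/(28+8−2) = 751.209
t = (199.5 − 182.6)/√[751.209·(1/28 + 1/8)] = 1.54
df = n₁ + n₂ − 2 = 34
Two-sided p-value ≈ 0.133
Since p ≈ 0.133 > α = 0.05, fail to reject H0; the evidence is not statistically significant.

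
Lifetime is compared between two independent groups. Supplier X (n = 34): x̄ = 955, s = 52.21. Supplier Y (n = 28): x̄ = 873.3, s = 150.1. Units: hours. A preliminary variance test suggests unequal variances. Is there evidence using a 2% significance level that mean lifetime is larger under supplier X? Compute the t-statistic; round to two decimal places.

2.75

Let group 1 = supplier X, group 2 = supplier Y. H0: μ_1 = μ_2; H1: μ_1 > μ_2 (Welch's two-sample t-test, right-tailed).
t = (x̄_1 − x̄_2)/√(s_1²/n_1 + s_2²/n_2) = (955 − 873.3)/√(52.21²/34 + 150.1²/28) = 2.75
Welch–Satterthwaite df ≈ 32.39
p-value = P(T ≥ 2.75) ≈ 0.005
Since p ≈ 0.005 < α = 0.02, reject H0; the evidence is statistically significant.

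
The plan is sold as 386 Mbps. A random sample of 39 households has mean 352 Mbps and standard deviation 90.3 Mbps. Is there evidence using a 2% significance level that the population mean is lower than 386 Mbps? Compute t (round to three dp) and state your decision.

H0: μ = 386; H1: μ < 386 (one-sample t-test, left-tailed).
t = (x̄ − μ₀)/(s/√n) = (352 − 386)/(90.3/√39) = -2.351
df = n − 1 = 38
p-value = P(T ≤ -2.351) ≈ 0.0120
Since p ≈ 0.0120 < α = 0.02, reject H0; the evidence is statistically significant.

t = -2.351; reject H0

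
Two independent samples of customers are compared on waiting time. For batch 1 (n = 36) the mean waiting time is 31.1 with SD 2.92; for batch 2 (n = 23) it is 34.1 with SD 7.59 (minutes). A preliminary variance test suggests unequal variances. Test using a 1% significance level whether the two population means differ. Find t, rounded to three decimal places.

-1.812

Let group 1 = batch 1, group 2 = batch 2. H0: μ_1 = μ_2; H1: μ_1 ≠ μ_2 (Welch's two-sample t-test, two-sided).
t = (x̄_1 − x̄_2)/√(s_1²/n_1 + s_2²/n_2) = (31.1 − 34.1)/√(2.92²/36 + 7.59²/23) = -1.812
Welch–Satterthwaite df ≈ 26.21
Two-sided p-value ≈ 0.0815
Since p ≈ 0.0815 > α = 0.01, fail to reject H0; the evidence is not statistically significant.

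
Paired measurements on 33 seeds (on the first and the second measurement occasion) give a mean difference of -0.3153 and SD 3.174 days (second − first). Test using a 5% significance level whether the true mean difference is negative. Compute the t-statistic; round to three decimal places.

-0.571

H0: μ_d = 0; H1: μ_d < 0 (paired t-test on the differences, left-tailed).
t = d̄/(s_d/√n) = -0.3153/(3.174/√33) = -0.571
df = n − 1 = 32
p-value = P(T ≤ -0.571) ≈ 0.2861
Since p ≈ 0.2861 > α = 0.05, fail to reject H0; the evidence is not statistically significant.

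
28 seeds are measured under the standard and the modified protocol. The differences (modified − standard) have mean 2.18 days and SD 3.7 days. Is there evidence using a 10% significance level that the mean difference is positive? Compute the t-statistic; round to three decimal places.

H0: μ_d = 0; H1: μ_d > 0 (paired t-test on the differences, right-tailed).
t = d̄/(s_d/√n) = 2.18/(3.7/√28) = 3.118
df = n − 1 = 27
p-value = P(T ≥ 3.118) ≈ 0.0021
Since p ≈ 0.0021 < α = 0.1, reject H0; the data support H1.

3.118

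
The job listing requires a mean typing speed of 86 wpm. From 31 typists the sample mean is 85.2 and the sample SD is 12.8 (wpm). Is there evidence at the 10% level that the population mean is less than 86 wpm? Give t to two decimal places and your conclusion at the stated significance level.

H0: μ = 86; H1: μ < 86 (one-sample t-test, left-tailed).
t = (x̄ − μ₀)/(s/√n) = (85.2 − 86)/(12.8/√31) = -0.35
df = n − 1 = 30
p-value = P(T ≤ -0.35) ≈ 0.365
Since p ≈ 0.365 > α = 0.1, fail to reject H0; the evidence is not statistically significant.

t = -0.35; fail to reject H0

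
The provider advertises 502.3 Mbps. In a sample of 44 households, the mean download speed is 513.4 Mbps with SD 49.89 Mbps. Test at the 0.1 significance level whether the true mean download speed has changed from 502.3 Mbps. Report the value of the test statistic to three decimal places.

1.476

H0: μ = 502.3; H1: μ ≠ 502.3 (one-sample t-test, two-sided).
t = (x̄ − μ₀)/(s/√n) = (513.4 − 502.3)/(49.89/√44) = 1.476
df = n − 1 = 43
Two-sided p-value ≈ 0.147
Since p ≈ 0.147 > α = 0.1, fail to reject H0; the evidence is not statistically significant.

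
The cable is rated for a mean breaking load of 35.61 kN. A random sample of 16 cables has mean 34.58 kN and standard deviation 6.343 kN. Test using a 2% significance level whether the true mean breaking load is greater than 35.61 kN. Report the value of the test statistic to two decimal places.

-0.65

H0: μ = 35.61; H1: μ > 35.61 (one-sample t-test, right-tailed).
t = (x̄ − μ₀)/(s/√n) = (34.58 − 35.61)/(6.343/√16) = -0.65
df = n − 1 = 15
p-value = P(T ≥ -0.65) ≈ 0.7371
Since p ≈ 0.7371 > α = 0.02, fail to reject H0; the data do not provide sufficient evidence against H0.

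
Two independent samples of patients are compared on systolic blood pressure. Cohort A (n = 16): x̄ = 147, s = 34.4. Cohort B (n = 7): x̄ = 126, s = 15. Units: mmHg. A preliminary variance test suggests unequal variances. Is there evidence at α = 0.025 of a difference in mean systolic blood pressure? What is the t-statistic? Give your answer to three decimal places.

2.039

Let group 1 = cohort A, group 2 = cohort B. H0: μ_1 = μ_2; H1: μ_1 ≠ μ_2 (Welch's two-sample t-test, two-sided).
t = (x̄_1 − x̄_2)/√(s_1²/n_1 + s_2²/n_2) = (147 − 126)/√(34.4²/16 + 15²/7) = 2.039
Welch–Satterthwaite df ≈ 20.97
Two-sided p-value ≈ 0.054
Since p ≈ 0.054 > α = 0.025, fail to reject H0; the evidence is not statistically significant.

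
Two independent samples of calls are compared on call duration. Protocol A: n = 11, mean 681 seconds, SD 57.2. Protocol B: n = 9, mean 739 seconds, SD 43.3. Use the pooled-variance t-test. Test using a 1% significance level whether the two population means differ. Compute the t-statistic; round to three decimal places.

Let group 1 = protocol A, group 2 = protocol B. H0: μ_1 = μ_2; H1: μ_1 ≠ μ_2 (two-sample pooled-variance t-test, two-sided).
s_p² = [(11−1)·57.2² + (9−1)·43.3²]/(11+9−2) = 2650.97
t = (681 − 739)/√[2650.97·(1/11 + 1/9)] = -2.506
df = n₁ + n₂ − 2 = 18
Two-sided p-value ≈ 0.0220
Since p ≈ 0.0220 > α = 0.01, fail to reject H0; the evidence is not statistically significant.

-2.506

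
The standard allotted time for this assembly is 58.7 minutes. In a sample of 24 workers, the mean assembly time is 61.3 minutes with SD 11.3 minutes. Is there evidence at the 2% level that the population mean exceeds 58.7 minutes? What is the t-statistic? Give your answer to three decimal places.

1.127

H0: μ = 58.7; H1: μ > 58.7 (one-sample t-test, right-tailed).
t = (x̄ − μ₀)/(s/√n) = (61.3 − 58.7)/(11.3/√24) = 1.127
df = n − 1 = 23
p-value = P(T ≥ 1.127) ≈ 0.1356
Since p ≈ 0.1356 > α = 0.02, fail to reject H0; the evidence is not statistically significant.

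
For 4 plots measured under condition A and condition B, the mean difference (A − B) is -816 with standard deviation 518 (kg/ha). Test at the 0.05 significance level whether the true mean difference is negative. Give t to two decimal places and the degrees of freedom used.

t = -3.15, df = 3

H0: μ_d = 0; H1: μ_d < 0 (paired t-test on the differences, left-tailed).
t = d̄/(s_d/√n) = -816/(518/√4) = -3.15
df = n − 1 = 3
p-value = P(T ≤ -3.15) ≈ 0.026
Since p ≈ 0.026 < α = 0.05, reject H0; the data support H1.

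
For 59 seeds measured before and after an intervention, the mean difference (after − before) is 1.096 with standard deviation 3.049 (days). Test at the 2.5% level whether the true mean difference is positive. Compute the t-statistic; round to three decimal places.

H0: μ_d = 0; H1: μ_d > 0 (paired t-test on the differences, right-tailed).
t = d̄/(s_d/√n) = 1.096/(3.049/√59) = 2.761
df = n − 1 = 58
p-value = P(T ≥ 2.761) ≈ 0.004
Since p ≈ 0.004 < α = 0.025, reject H0; the data support H1.

2.761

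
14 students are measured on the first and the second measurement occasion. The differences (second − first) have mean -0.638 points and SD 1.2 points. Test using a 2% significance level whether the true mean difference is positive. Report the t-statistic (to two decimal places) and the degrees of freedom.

H0: μ_d = 0; H1: μ_d > 0 (paired t-test on the differences, right-tailed).
t = d̄/(s_d/√n) = -0.638/(1.2/√14) = -1.99
df = n − 1 = 13
p-value = P(T ≥ -1.99) ≈ 0.966
Since p ≈ 0.966 > α = 0.02, fail to reject H0; the data do not provide sufficient evidence against H0.

t = -1.99, df = 13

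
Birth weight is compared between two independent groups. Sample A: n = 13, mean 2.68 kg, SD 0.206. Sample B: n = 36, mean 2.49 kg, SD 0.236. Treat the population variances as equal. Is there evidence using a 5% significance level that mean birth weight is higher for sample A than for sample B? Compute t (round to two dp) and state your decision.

Let group 1 = sample A, group 2 = sample B. H0: μ_1 = μ_2; H1: μ_1 > μ_2 (two-sample pooled-variance t-test, right-tailed).
s_p² = [(13−1)·0.206² + (36−1)·0.236²]/(13+36−2) = 0.0523105
t = (2.68 − 2.49)/√[0.0523105·(1/13 + 1/36)] = 2.57
df = n₁ + n₂ − 2 = 47
p-value = P(T ≥ 2.57) ≈ 0.0067
Since p ≈ 0.0067 < α = 0.05, reject H0; the data support H1.

t = 2.57; reject H0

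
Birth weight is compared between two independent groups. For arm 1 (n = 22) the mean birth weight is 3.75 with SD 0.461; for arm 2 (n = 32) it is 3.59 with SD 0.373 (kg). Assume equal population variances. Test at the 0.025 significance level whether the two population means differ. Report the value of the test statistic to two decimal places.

Let group 1 = arm 1, group 2 = arm 2. H0: μ_1 = μ_2; H1: μ_1 ≠ μ_2 (two-sample pooled-variance t-test, two-sided).
s_p² = [(22−1)·0.461² + (32−1)·0.373²]/(22+32−2) = 0.168768
t = (3.75 − 3.59)/√[0.168768·(1/22 + 1/32)] = 1.41
df = n₁ + n₂ − 2 = 52
Two-sided p-value ≈ 0.1656
Since p ≈ 0.1656 > α = 0.025, fail to reject H0; the data do not provide sufficient evidence against H0.

1.41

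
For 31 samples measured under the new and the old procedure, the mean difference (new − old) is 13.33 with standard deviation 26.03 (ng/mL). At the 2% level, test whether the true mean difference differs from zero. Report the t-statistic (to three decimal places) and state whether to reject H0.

t = 2.851; reject H0

H0: μ_d = 0; H1: μ_d ≠ 0 (paired t-test on the differences, two-sided).
t = d̄/(s_d/√n) = 13.33/(26.03/√31) = 2.851
df = n − 1 = 30
Two-sided p-value ≈ 0.008
Since p ≈ 0.008 < α = 0.02, reject H0; the data support H1.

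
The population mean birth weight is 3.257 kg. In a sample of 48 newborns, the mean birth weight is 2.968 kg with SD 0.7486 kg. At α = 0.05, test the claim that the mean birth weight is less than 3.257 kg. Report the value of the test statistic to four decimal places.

H0: μ = 3.257; H1: μ < 3.257 (one-sample t-test, left-tailed).
t = (x̄ − μ₀)/(s/√n) = (2.968 − 3.257)/(0.7486/√48) = -2.6747
df = n − 1 = 47
p-value = P(T ≤ -2.6747) ≈ 0.0051
Since p ≈ 0.0051 < α = 0.05, reject H0; the data support H1.

-2.6747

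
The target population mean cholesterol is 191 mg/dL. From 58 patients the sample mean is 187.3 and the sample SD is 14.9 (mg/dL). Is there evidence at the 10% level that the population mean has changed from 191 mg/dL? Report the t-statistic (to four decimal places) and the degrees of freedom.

t = -1.8912, df = 57

H0: μ = 191; H1: μ ≠ 191 (one-sample t-test, two-sided).
t = (x̄ − μ₀)/(s/√n) = (187.3 − 191)/(14.9/√58) = -1.8912
df = n − 1 = 57
Two-sided p-value ≈ 0.064
Since p ≈ 0.064 < α = 0.1, reject H0; the evidence is statistically significant.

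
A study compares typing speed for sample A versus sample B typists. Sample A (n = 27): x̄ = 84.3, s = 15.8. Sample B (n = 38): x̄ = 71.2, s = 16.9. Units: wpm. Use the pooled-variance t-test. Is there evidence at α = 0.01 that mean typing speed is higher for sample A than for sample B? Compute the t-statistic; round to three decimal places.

3.163

Let group 1 = sample A, group 2 = sample B. H0: μ_1 = μ_2; H1: μ_1 > μ_2 (two-sample pooled-variance t-test, right-tailed).
s_p² = [(27−1)·15.8² + (38−1)·16.9²]/(27+38−2) = 270.765
t = (84.3 − 71.2)/√[270.765·(1/27 + 1/38)] = 3.163
df = n₁ + n₂ − 2 = 63
p-value = P(T ≥ 3.163) ≈ 0.0012
Since p ≈ 0.0012 < α = 0.01, reject H0; the evidence is statistically significant.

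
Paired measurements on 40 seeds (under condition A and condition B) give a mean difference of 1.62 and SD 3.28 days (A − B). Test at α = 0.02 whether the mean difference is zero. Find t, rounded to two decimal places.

H0: μ_d = 0; H1: μ_d ≠ 0 (paired t-test on the differences, two-sided).
t = d̄/(s_d/√n) = 1.62/(3.28/√40) = 3.12
df = n − 1 = 39
Two-sided p-value ≈ 0.0034
Since p ≈ 0.0034 < α = 0.02, reject H0; the evidence is statistically significant.

3.12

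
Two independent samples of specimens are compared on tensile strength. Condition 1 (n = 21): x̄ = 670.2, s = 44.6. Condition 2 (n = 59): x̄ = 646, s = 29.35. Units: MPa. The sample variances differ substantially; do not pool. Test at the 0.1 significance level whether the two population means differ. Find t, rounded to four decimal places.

2.3145

Let group 1 = condition 1, group 2 = condition 2. H0: μ_1 = μ_2; H1: μ_1 ≠ μ_2 (Welch's two-sample t-test, two-sided).
t = (x̄_1 − x̄_2)/√(s_1²/n_1 + s_2²/n_2) = (670.2 − 646)/√(44.6²/21 + 29.35²/59) = 2.3145
Welch–Satterthwaite df ≈ 26.42
Two-sided p-value ≈ 0.0287
Since p ≈ 0.0287 < α = 0.1, reject H0; the data support H1.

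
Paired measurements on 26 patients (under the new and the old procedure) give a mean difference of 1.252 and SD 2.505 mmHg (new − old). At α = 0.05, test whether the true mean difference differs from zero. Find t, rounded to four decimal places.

2.5485

H0: μ_d = 0; H1: μ_d ≠ 0 (paired t-test on the differences, two-sided).
t = d̄/(s_d/√n) = 1.252/(2.505/√26) = 2.5485
df = n − 1 = 25
Two-sided p-value ≈ 0.0173
Since p ≈ 0.0173 < α = 0.05, reject H0; the evidence is statistically significant.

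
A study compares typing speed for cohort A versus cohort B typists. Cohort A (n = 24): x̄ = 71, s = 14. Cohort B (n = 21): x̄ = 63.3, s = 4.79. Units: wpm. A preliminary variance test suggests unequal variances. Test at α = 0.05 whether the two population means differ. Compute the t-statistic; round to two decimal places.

2.53

Let group 1 = cohort A, group 2 = cohort B. H0: μ_1 = μ_2; H1: μ_1 ≠ μ_2 (Welch's two-sample t-test, two-sided).
t = (x̄_1 − x̄_2)/√(s_1²/n_1 + s_2²/n_2) = (71 − 63.3)/√(14²/24 + 4.79²/21) = 2.53
Welch–Satterthwaite df ≈ 28.97
Two-sided p-value ≈ 0.017
Since p ≈ 0.017 < α = 0.05, reject H0; the data support H1.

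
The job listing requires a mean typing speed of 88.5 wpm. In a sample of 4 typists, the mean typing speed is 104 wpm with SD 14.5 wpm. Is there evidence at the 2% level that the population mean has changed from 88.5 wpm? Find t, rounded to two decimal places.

2.14

H0: μ = 88.5; H1: μ ≠ 88.5 (one-sample t-test, two-sided).
t = (x̄ − μ₀)/(s/√n) = (104 − 88.5)/(14.5/√4) = 2.14
df = n − 1 = 3
Two-sided p-value ≈ 0.1221
Since p ≈ 0.1221 > α = 0.02, fail to reject H0; the evidence is not statistically significant.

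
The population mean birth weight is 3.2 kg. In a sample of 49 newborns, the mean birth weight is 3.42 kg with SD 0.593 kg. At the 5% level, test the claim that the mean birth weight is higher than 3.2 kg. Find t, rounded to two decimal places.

2.60

H0: μ = 3.2; H1: μ > 3.2 (one-sample t-test, right-tailed).
t = (x̄ − μ₀)/(s/√n) = (3.42 − 3.2)/(0.593/√49) = 2.60
df = n − 1 = 48
p-value = P(T ≥ 2.60) ≈ 0.006
Since p ≈ 0.006 < α = 0.05, reject H0; the evidence is statistically significant.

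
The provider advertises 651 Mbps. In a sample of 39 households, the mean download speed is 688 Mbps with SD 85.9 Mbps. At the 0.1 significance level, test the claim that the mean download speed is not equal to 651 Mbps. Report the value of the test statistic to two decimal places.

H0: μ = 651; H1: μ ≠ 651 (one-sample t-test, two-sided).
t = (x̄ − μ₀)/(s/√n) = (688 − 651)/(85.9/√39) = 2.69
df = n − 1 = 38
Two-sided p-value ≈ 0.011
Since p ≈ 0.011 < α = 0.1, reject H0; the evidence is statistically significant.

2.69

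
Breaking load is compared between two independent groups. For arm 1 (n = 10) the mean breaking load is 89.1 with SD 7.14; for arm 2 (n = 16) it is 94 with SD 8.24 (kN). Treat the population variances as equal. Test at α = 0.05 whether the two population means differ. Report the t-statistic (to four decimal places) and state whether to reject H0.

Let group 1 = arm 1, group 2 = arm 2. H0: μ_1 = μ_2; H1: μ_1 ≠ μ_2 (two-sample pooled-variance t-test, two-sided).
s_p² = [(10−1)·7.14² + (16−1)·8.24²]/(10+16−2) = 61.5533
t = (89.1 − 94)/√[61.5533·(1/10 + 1/16)] = -1.5493
df = n₁ + n₂ − 2 = 24
Two-sided p-value ≈ 0.134
Since p ≈ 0.134 > α = 0.05, fail to reject H0; the evidence is not statistically significant.

t = -1.5493; fail to reject H0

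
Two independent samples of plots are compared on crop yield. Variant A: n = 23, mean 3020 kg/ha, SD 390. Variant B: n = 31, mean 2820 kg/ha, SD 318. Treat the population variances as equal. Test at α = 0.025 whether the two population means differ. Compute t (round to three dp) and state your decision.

t = 2.075; fail to reject H0

Let group 1 = variant A, group 2 = variant B. H0: μ_1 = μ_2; H1: μ_1 ≠ μ_2 (two-sample pooled-variance t-test, two-sided).
s_p² = [(23−1)·390² + (31−1)·318²]/(23+31−2) = 122691
t = (3020 − 2820)/√[122691·(1/23 + 1/31)] = 2.075
df = n₁ + n₂ − 2 = 52
Two-sided p-value ≈ 0.043
Since p ≈ 0.043 > α = 0.025, fail to reject H0; the evidence is not statistically significant.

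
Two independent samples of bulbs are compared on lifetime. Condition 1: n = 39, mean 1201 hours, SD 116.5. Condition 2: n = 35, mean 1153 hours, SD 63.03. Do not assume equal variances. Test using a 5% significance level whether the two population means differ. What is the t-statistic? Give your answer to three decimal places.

2.234

Let group 1 = condition 1, group 2 = condition 2. H0: μ_1 = μ_2; H1: μ_1 ≠ μ_2 (Welch's two-sample t-test, two-sided).
t = (x̄_1 − x̄_2)/√(s_1²/n_1 + s_2²/n_2) = (1201 − 1153)/√(116.5²/39 + 63.03²/35) = 2.234
Welch–Satterthwaite df ≈ 59.73
Two-sided p-value ≈ 0.0292
Since p ≈ 0.0292 < α = 0.05, reject H0; the evidence is statistically significant.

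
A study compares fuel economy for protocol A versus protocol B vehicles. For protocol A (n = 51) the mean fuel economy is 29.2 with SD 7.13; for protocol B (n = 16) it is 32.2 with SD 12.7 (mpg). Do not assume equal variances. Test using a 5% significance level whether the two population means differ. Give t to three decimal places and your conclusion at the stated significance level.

Let group 1 = protocol A, group 2 = protocol B. H0: μ_1 = μ_2; H1: μ_1 ≠ μ_2 (Welch's two-sample t-test, two-sided).
t = (x̄_1 − x̄_2)/√(s_1²/n_1 + s_2²/n_2) = (29.2 − 32.2)/√(7.13²/51 + 12.7²/16) = -0.901
Welch–Satterthwaite df ≈ 18.06
Two-sided p-value ≈ 0.379
Since p ≈ 0.379 > α = 0.05, fail to reject H0; the evidence is not statistically significant.

t = -0.901; fail to reject H0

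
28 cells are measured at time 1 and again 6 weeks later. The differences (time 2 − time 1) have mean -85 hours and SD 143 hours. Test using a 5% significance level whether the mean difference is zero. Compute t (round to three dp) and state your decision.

H0: μ_d = 0; H1: μ_d ≠ 0 (paired t-test on the differences, two-sided).
t = d̄/(s_d/√n) = -85/(143/√28) = -3.145
df = n − 1 = 27
Two-sided p-value ≈ 0.004
Since p ≈ 0.004 < α = 0.05, reject H0; the evidence is statistically significant.

t = -3.145; reject H0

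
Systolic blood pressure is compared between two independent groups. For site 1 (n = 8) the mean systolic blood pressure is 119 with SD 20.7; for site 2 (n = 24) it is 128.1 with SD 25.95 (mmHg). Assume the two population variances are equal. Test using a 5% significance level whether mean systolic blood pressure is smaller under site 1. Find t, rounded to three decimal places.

-0.898

Let group 1 = site 1, group 2 = site 2. H0: μ_1 = μ_2; H1: μ_1 < μ_2 (two-sample pooled-variance t-test, left-tailed).
s_p² = [(8−1)·20.7² + (24−1)·25.95²]/(8+24−2) = 616.256
t = (119 − 128.1)/√[616.256·(1/8 + 1/24)] = -0.898
df = n₁ + n₂ − 2 = 30
p-value = P(T ≤ -0.898) ≈ 0.188
Since p ≈ 0.188 > α = 0.05, fail to reject H0; the evidence is not statistically significant.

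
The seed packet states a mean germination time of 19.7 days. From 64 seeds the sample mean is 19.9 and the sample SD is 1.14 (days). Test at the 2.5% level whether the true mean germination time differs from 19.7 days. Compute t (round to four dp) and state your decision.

t = 1.4035; fail to reject H0

H0: μ = 19.7; H1: μ ≠ 19.7 (one-sample t-test, two-sided).
t = (x̄ − μ₀)/(s/√n) = (19.9 − 19.7)/(1.14/√64) = 1.4035
df = n − 1 = 63
Two-sided p-value ≈ 0.165
Since p ≈ 0.165 > α = 0.025, fail to reject H0; the evidence is not statistically significant.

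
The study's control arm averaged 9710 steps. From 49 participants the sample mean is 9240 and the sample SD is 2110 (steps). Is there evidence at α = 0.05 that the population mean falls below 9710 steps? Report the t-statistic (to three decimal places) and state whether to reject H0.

t = -1.559; fail to reject H0

H0: μ = 9710; H1: μ < 9710 (one-sample t-test, left-tailed).
t = (x̄ − μ₀)/(s/√n) = (9240 − 9710)/(2110/√49) = -1.559
df = n − 1 = 48
p-value = P(T ≤ -1.559) ≈ 0.063
Since p ≈ 0.063 > α = 0.05, fail to reject H0; the data do not provide sufficient evidence against H0.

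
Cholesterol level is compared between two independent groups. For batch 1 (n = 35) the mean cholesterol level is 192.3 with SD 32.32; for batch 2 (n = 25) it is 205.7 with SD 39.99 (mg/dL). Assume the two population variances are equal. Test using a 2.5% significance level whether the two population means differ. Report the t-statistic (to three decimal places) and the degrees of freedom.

t = -1.434, df = 58

Let group 1 = batch 1, group 2 = batch 2. H0: μ_1 = μ_2; H1: μ_1 ≠ μ_2 (two-sample pooled-variance t-test, two-sided).
s_p² = [(35−1)·32.32² + (25−1)·39.99²]/(35+25−2) = 1274.08
t = (192.3 − 205.7)/√[1274.08·(1/35 + 1/25)] = -1.434
df = n₁ + n₂ − 2 = 58
Two-sided p-value ≈ 0.157
Since p ≈ 0.157 > α = 0.025, fail to reject H0; the evidence is not statistically significant.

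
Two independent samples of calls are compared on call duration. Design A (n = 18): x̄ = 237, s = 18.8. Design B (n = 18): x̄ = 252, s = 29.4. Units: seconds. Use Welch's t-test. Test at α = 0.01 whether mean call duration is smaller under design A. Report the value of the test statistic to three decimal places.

Let group 1 = design A, group 2 = design B. H0: μ_1 = μ_2; H1: μ_1 < μ_2 (Welch's two-sample t-test, left-tailed).
t = (x̄_1 − x̄_2)/√(s_1²/n_1 + s_2²/n_2) = (237 − 252)/√(18.8²/18 + 29.4²/18) = -1.824
Welch–Satterthwaite df ≈ 28.91
p-value = P(T ≤ -1.824) ≈ 0.039
Since p ≈ 0.039 > α = 0.01, fail to reject H0; the evidence is not statistically significant.

-1.824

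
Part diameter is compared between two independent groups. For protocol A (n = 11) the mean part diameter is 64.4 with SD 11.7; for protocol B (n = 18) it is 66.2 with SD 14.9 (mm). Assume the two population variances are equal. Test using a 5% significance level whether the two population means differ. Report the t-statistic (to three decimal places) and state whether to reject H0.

Let group 1 = protocol A, group 2 = protocol B. H0: μ_1 = μ_2; H1: μ_1 ≠ μ_2 (two-sample pooled-variance t-test, two-sided).
s_p² = [(11−1)·11.7² + (18−1)·14.9²]/(11+18−2) = 190.484
t = (64.4 − 66.2)/√[190.484·(1/11 + 1/18)] = -0.341
df = n₁ + n₂ − 2 = 27
Two-sided p-value ≈ 0.736
Since p ≈ 0.736 > α = 0.05, fail to reject H0; the evidence is not statistically significant.

t = -0.341; fail to reject H0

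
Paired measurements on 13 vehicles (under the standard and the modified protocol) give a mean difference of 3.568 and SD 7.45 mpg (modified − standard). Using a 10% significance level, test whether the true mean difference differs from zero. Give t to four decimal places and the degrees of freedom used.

H0: μ_d = 0; H1: μ_d ≠ 0 (paired t-test on the differences, two-sided).
t = d̄/(s_d/√n) = 3.568/(7.45/√13) = 1.7268
df = n − 1 = 12
Two-sided p-value ≈ 0.1098
Since p ≈ 0.1098 > α = 0.1, fail to reject H0; the data do not provide sufficient evidence against H0.

t = 1.7268, df = 12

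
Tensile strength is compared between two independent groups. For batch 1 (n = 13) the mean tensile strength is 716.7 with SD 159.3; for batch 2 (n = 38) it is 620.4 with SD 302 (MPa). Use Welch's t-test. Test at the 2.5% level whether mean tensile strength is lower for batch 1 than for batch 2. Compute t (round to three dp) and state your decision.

t = 1.460; fail to reject H0

Let group 1 = batch 1, group 2 = batch 2. H0: μ_1 = μ_2; H1: μ_1 < μ_2 (Welch's two-sample t-test, left-tailed).
t = (x̄_1 − x̄_2)/√(s_1²/n_1 + s_2²/n_2) = (716.7 − 620.4)/√(159.3²/13 + 302²/38) = 1.460
Welch–Satterthwaite df ≈ 40.03
p-value = P(T ≤ 1.460) ≈ 0.924
Since p ≈ 0.924 > α = 0.025, fail to reject H0; the data do not provide sufficient evidence against H0.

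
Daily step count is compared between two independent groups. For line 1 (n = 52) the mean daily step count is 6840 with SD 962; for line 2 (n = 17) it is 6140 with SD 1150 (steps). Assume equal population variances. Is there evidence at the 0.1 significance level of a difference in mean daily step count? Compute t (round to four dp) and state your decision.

Let group 1 = line 1, group 2 = line 2. H0: μ_1 = μ_2; H1: μ_1 ≠ μ_2 (two-sample pooled-variance t-test, two-sided).
s_p² = [(52−1)·962² + (17−1)·1150²]/(52+17−2) = 1020260
t = (6840 − 6140)/√[1020260·(1/52 + 1/17)] = 2.4805
df = n₁ + n₂ − 2 = 67
Two-sided p-value ≈ 0.016
Since p ≈ 0.016 < α = 0.1, reject H0; the evidence is statistically significant.

t = 2.4805; reject H0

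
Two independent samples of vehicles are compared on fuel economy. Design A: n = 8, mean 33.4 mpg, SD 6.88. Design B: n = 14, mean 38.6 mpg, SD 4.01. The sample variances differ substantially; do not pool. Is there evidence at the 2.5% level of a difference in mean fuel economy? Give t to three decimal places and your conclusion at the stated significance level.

Let group 1 = design A, group 2 = design B. H0: μ_1 = μ_2; H1: μ_1 ≠ μ_2 (Welch's two-sample t-test, two-sided).
t = (x̄_1 − x̄_2)/√(s_1²/n_1 + s_2²/n_2) = (33.4 − 38.6)/√(6.88²/8 + 4.01²/14) = -1.956
Welch–Satterthwaite df ≈ 9.78
Two-sided p-value ≈ 0.080
Since p ≈ 0.080 > α = 0.025, fail to reject H0; the data do not provide sufficient evidence against H0.

t = -1.956; fail to reject H0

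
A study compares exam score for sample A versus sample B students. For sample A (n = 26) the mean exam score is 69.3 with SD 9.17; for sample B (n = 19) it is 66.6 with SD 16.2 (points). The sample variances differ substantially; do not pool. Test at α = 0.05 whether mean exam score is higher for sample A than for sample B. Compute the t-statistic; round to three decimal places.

Let group 1 = sample A, group 2 = sample B. H0: μ_1 = μ_2; H1: μ_1 > μ_2 (Welch's two-sample t-test, right-tailed).
t = (x̄_1 − x̄_2)/√(s_1²/n_1 + s_2²/n_2) = (69.3 − 66.6)/√(9.17²/26 + 16.2²/19) = 0.654
Welch–Satterthwaite df ≈ 26.38
p-value = P(T ≥ 0.654) ≈ 0.2594
Since p ≈ 0.2594 > α = 0.05, fail to reject H0; the data do not provide sufficient evidence against H0.

0.654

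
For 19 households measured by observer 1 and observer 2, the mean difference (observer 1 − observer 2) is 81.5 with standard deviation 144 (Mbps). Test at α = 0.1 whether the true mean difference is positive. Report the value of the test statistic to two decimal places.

H0: μ_d = 0; H1: μ_d > 0 (paired t-test on the differences, right-tailed).
t = d̄/(s_d/√n) = 81.5/(144/√19) = 2.47
df = n − 1 = 18
p-value = P(T ≥ 2.47) ≈ 0.0119
Since p ≈ 0.0119 < α = 0.1, reject H0; the evidence is statistically significant.

2.47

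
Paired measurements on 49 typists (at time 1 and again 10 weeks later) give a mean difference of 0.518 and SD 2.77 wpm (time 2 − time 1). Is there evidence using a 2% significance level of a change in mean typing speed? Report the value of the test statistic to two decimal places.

H0: μ_d = 0; H1: μ_d ≠ 0 (paired t-test on the differences, two-sided).
t = d̄/(s_d/√n) = 0.518/(2.77/√49) = 1.31
df = n − 1 = 48
Two-sided p-value ≈ 0.197
Since p ≈ 0.197 > α = 0.02, fail to reject H0; the evidence is not statistically significant.

1.31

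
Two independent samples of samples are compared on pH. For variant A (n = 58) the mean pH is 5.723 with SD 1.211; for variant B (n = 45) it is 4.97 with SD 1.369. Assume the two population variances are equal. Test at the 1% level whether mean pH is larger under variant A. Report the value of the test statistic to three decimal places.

Let group 1 = variant A, group 2 = variant B. H0: μ_1 = μ_2; H1: μ_1 > μ_2 (two-sample pooled-variance t-test, right-tailed).
s_p² = [(58−1)·1.211² + (45−1)·1.369²]/(58+45−2) = 1.64411
t = (5.723 − 4.97)/√[1.64411·(1/58 + 1/45)] = 2.956
df = n₁ + n₂ − 2 = 101
p-value = P(T ≥ 2.956) ≈ 0.002
Since p ≈ 0.002 < α = 0.01, reject H0; the data support H1.

2.956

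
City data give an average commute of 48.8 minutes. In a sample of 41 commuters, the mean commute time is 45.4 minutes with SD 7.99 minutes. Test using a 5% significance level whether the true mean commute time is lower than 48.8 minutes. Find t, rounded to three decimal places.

-2.725

H0: μ = 48.8; H1: μ < 48.8 (one-sample t-test, left-tailed).
t = (x̄ − μ₀)/(s/√n) = (45.4 − 48.8)/(7.99/√41) = -2.725
df = n − 1 = 40
p-value = P(T ≤ -2.725) ≈ 0.005
Since p ≈ 0.005 < α = 0.05, reject H0; the evidence is statistically significant.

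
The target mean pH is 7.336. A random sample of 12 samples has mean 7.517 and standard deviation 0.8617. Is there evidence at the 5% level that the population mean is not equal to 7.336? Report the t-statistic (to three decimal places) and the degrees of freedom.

t = 0.728, df = 11

H0: μ = 7.336; H1: μ ≠ 7.336 (one-sample t-test, two-sided).
t = (x̄ − μ₀)/(s/√n) = (7.517 − 7.336)/(0.8617/√12) = 0.728
df = n − 1 = 11
Two-sided p-value ≈ 0.482
Since p ≈ 0.482 > α = 0.05, fail to reject H0; the evidence is not statistically significant.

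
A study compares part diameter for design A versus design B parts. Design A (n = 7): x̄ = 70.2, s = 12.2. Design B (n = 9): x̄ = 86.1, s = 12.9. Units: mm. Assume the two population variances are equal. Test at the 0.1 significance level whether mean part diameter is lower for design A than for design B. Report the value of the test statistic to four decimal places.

-2.5031

Let group 1 = design A, group 2 = design B. H0: μ_1 = μ_2; H1: μ_1 < μ_2 (two-sample pooled-variance t-test, left-tailed).
s_p² = [(7−1)·12.2² + (9−1)·12.9²]/(7+9−2) = 158.88
t = (70.2 − 86.1)/√[158.88·(1/7 + 1/9)] = -2.5031
df = n₁ + n₂ − 2 = 14
p-value = P(T ≤ -2.5031) ≈ 0.0127
Since p ≈ 0.0127 < α = 0.1, reject H0; the evidence is statistically significant.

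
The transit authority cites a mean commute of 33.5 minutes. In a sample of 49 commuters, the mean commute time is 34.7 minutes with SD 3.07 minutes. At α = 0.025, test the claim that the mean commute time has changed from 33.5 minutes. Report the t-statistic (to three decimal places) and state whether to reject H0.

t = 2.736; reject H0

H0: μ = 33.5; H1: μ ≠ 33.5 (one-sample t-test, two-sided).
t = (x̄ − μ₀)/(s/√n) = (34.7 − 33.5)/(3.07/√49) = 2.736
df = n − 1 = 48
Two-sided p-value ≈ 0.0087
Since p ≈ 0.0087 < α = 0.025, reject H0; the data support H1.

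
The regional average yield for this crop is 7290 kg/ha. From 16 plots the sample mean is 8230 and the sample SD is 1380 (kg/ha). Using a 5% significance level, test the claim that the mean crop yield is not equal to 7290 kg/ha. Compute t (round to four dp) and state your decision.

H0: μ = 7290; H1: μ ≠ 7290 (one-sample t-test, two-sided).
t = (x̄ − μ₀)/(s/√n) = (8230 − 7290)/(1380/√16) = 2.7246
df = n − 1 = 15
Two-sided p-value ≈ 0.016
Since p ≈ 0.016 < α = 0.05, reject H0; the data support H1.

t = 2.7246; reject H0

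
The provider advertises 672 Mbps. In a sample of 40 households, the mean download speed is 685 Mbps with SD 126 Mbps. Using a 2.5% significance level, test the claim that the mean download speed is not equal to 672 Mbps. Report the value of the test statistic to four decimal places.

0.6525

H0: μ = 672; H1: μ ≠ 672 (one-sample t-test, two-sided).
t = (x̄ − μ₀)/(s/√n) = (685 − 672)/(126/√40) = 0.6525
df = n − 1 = 39
Two-sided p-value ≈ 0.518
Since p ≈ 0.518 > α = 0.025, fail to reject H0; the data do not provide sufficient evidence against H0.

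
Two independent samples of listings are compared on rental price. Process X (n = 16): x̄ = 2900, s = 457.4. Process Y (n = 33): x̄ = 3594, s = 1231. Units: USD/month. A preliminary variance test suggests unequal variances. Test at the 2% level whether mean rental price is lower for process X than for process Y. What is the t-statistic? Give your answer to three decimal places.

Let group 1 = process X, group 2 = process Y. H0: μ_1 = μ_2; H1: μ_1 < μ_2 (Welch's two-sample t-test, left-tailed).
t = (x̄_1 − x̄_2)/√(s_1²/n_1 + s_2²/n_2) = (2900 − 3594)/√(457.4²/16 + 1231²/33) = -2.857
Welch–Satterthwaite df ≈ 45.03
p-value = P(T ≤ -2.857) ≈ 0.003
Since p ≈ 0.003 < α = 0.02, reject H0; the data support H1.

-2.857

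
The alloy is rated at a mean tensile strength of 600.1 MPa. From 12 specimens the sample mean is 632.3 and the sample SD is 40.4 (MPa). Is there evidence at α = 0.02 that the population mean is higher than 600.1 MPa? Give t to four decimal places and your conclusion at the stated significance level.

t = 2.7610; reject H0

H0: μ = 600.1; H1: μ > 600.1 (one-sample t-test, right-tailed).
t = (x̄ − μ₀)/(s/√n) = (632.3 − 600.1)/(40.4/√12) = 2.7610
df = n − 1 = 11
p-value = P(T ≥ 2.7610) ≈ 0.0093
Since p ≈ 0.0093 < α = 0.02, reject H0; the evidence is statistically significant.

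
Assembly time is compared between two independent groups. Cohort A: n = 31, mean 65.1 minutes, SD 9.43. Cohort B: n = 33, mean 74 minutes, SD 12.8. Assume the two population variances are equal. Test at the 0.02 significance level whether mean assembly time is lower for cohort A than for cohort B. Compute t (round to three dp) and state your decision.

Let group 1 = cohort A, group 2 = cohort B. H0: μ_1 = μ_2; H1: μ_1 < μ_2 (two-sample pooled-variance t-test, left-tailed).
s_p² = [(31−1)·9.43² + (33−1)·12.8²]/(31+33−2) = 127.591
t = (65.1 − 74)/√[127.591·(1/31 + 1/33)] = -3.150
df = n₁ + n₂ − 2 = 62
p-value = P(T ≤ -3.150) ≈ 0.001
Since p ≈ 0.001 < α = 0.02, reject H0; the evidence is statistically significant.

t = -3.150; reject H0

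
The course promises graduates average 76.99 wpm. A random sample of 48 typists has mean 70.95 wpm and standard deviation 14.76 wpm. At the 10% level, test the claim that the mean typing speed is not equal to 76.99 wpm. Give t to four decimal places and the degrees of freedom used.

t = -2.8351, df = 47

H0: μ = 76.99; H1: μ ≠ 76.99 (one-sample t-test, two-sided).
t = (x̄ − μ₀)/(s/√n) = (70.95 − 76.99)/(14.76/√48) = -2.8351
df = n − 1 = 47
Two-sided p-value ≈ 0.0067
Since p ≈ 0.0067 < α = 0.1, reject H0; the data support H1.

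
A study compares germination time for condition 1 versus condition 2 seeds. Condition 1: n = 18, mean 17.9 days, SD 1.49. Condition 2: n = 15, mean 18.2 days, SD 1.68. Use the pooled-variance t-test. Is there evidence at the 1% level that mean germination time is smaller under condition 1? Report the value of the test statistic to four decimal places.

Let group 1 = condition 1, group 2 = condition 2. H0: μ_1 = μ_2; H1: μ_1 < μ_2 (two-sample pooled-variance t-test, left-tailed).
s_p² = [(18−1)·1.49² + (15−1)·1.68²]/(18+15−2) = 2.49211
t = (17.9 − 18.2)/√[2.49211·(1/18 + 1/15)] = -0.5436
df = n₁ + n₂ − 2 = 31
p-value = P(T ≤ -0.5436) ≈ 0.2953
Since p ≈ 0.2953 > α = 0.01, fail to reject H0; the evidence is not statistically significant.

-0.5436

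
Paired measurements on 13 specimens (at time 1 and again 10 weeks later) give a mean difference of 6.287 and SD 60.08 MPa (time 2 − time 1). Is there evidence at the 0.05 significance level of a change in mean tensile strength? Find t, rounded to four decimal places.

0.3773

H0: μ_d = 0; H1: μ_d ≠ 0 (paired t-test on the differences, two-sided).
t = d̄/(s_d/√n) = 6.287/(60.08/√13) = 0.3773
df = n − 1 = 12
Two-sided p-value ≈ 0.713
Since p ≈ 0.713 > α = 0.05, fail to reject H0; the evidence is not statistically significant.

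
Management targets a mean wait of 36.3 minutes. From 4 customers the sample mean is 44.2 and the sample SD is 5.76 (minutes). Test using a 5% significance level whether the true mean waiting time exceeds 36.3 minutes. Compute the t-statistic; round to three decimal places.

H0: μ = 36.3; H1: μ > 36.3 (one-sample t-test, right-tailed).
t = (x̄ − μ₀)/(s/√n) = (44.2 − 36.3)/(5.76/√4) = 2.743
df = n − 1 = 3
p-value = P(T ≥ 2.743) ≈ 0.036
Since p ≈ 0.036 < α = 0.05, reject H0; the evidence is statistically significant.

2.743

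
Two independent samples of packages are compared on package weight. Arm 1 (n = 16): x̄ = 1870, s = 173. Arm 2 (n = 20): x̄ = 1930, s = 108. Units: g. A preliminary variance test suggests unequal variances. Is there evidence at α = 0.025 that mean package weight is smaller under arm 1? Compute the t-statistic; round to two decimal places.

Let group 1 = arm 1, group 2 = arm 2. H0: μ_1 = μ_2; H1: μ_1 < μ_2 (Welch's two-sample t-test, left-tailed).
t = (x̄_1 − x̄_2)/√(s_1²/n_1 + s_2²/n_2) = (1870 − 1930)/√(173²/16 + 108²/20) = -1.21
Welch–Satterthwaite df ≈ 23.97
p-value = P(T ≤ -1.21) ≈ 0.119
Since p ≈ 0.119 > α = 0.025, fail to reject H0; the data do not provide sufficient evidence against H0.

-1.21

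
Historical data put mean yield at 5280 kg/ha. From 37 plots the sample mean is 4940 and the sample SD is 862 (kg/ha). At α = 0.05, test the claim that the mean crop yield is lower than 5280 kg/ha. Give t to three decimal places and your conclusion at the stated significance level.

H0: μ = 5280; H1: μ < 5280 (one-sample t-test, left-tailed).
t = (x̄ − μ₀)/(s/√n) = (4940 − 5280)/(862/√37) = -2.399
df = n − 1 = 36
p-value = P(T ≤ -2.399) ≈ 0.011
Since p ≈ 0.011 < α = 0.05, reject H0; the evidence is statistically significant.

t = -2.399; reject H0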